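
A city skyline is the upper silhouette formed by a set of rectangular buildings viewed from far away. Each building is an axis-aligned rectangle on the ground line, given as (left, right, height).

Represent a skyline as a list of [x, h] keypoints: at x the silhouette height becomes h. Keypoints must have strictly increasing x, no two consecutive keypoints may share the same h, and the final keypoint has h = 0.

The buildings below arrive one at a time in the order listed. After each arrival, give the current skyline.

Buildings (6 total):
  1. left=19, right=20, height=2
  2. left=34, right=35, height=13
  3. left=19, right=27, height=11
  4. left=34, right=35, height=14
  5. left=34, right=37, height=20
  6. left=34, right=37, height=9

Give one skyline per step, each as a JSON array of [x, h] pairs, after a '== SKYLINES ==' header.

== SKYLINES ==
[[19,2],[20,0]]
[[19,2],[20,0],[34,13],[35,0]]
[[19,11],[27,0],[34,13],[35,0]]
[[19,11],[27,0],[34,14],[35,0]]
[[19,11],[27,0],[34,20],[37,0]]
[[19,11],[27,0],[34,20],[37,0]]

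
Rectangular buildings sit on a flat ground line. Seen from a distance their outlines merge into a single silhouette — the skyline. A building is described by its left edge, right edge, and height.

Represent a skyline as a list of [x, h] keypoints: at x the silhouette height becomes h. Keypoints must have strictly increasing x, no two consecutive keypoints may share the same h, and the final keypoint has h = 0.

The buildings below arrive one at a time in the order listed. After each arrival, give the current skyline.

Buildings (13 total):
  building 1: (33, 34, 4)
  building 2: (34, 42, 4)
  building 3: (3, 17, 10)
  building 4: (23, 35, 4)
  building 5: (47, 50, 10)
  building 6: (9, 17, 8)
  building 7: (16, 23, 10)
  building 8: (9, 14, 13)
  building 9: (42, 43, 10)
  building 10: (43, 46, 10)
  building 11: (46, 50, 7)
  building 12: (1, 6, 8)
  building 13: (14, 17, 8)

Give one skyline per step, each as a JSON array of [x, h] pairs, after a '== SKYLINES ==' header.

== SKYLINES ==
[[33,4],[34,0]]
[[33,4],[42,0]]
[[3,10],[17,0],[33,4],[42,0]]
[[3,10],[17,0],[23,4],[42,0]]
[[3,10],[17,0],[23,4],[42,0],[47,10],[50,0]]
[[3,10],[17,0],[23,4],[42,0],[47,10],[50,0]]
[[3,10],[23,4],[42,0],[47,10],[50,0]]
[[3,10],[9,13],[14,10],[23,4],[42,0],[47,10],[50,0]]
[[3,10],[9,13],[14,10],[23,4],[42,10],[43,0],[47,10],[50,0]]
[[3,10],[9,13],[14,10],[23,4],[42,10],[46,0],[47,10],[50,0]]
[[3,10],[9,13],[14,10],[23,4],[42,10],[46,7],[47,10],[50,0]]
[[1,8],[3,10],[9,13],[14,10],[23,4],[42,10],[46,7],[47,10],[50,0]]
[[1,8],[3,10],[9,13],[14,10],[23,4],[42,10],[46,7],[47,10],[50,0]]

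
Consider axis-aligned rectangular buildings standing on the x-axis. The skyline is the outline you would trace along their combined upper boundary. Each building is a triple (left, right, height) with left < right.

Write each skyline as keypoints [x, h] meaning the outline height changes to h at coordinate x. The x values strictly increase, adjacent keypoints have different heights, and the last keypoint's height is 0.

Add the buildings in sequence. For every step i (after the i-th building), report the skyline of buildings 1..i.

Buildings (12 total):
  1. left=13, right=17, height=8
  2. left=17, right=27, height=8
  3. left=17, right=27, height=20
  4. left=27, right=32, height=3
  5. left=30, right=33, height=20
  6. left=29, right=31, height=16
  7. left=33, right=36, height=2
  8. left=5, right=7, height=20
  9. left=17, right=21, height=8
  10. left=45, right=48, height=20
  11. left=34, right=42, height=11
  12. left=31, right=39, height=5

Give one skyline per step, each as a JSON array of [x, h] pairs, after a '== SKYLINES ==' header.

== SKYLINES ==
[[13,8],[17,0]]
[[13,8],[27,0]]
[[13,8],[17,20],[27,0]]
[[13,8],[17,20],[27,3],[32,0]]
[[13,8],[17,20],[27,3],[30,20],[33,0]]
[[13,8],[17,20],[27,3],[29,16],[30,20],[33,0]]
[[13,8],[17,20],[27,3],[29,16],[30,20],[33,2],[36,0]]
[[5,20],[7,0],[13,8],[17,20],[27,3],[29,16],[30,20],[33,2],[36,0]]
[[5,20],[7,0],[13,8],[17,20],[27,3],[29,16],[30,20],[33,2],[36,0]]
[[5,20],[7,0],[13,8],[17,20],[27,3],[29,16],[30,20],[33,2],[36,0],[45,20],[48,0]]
[[5,20],[7,0],[13,8],[17,20],[27,3],[29,16],[30,20],[33,2],[34,11],[42,0],[45,20],[48,0]]
[[5,20],[7,0],[13,8],[17,20],[27,3],[29,16],[30,20],[33,5],[34,11],[42,0],[45,20],[48,0]]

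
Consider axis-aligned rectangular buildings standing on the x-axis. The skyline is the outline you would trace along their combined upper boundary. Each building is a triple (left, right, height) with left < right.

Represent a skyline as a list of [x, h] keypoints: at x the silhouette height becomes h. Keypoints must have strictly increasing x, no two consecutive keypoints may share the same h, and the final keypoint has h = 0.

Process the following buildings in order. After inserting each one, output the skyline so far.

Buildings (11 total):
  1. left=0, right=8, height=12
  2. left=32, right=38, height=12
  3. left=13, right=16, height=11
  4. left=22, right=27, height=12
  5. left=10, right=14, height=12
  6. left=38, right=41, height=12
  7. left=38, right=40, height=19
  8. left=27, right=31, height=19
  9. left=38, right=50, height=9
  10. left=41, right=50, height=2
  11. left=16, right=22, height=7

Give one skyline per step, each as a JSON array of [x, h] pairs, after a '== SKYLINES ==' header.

== SKYLINES ==
[[0,12],[8,0]]
[[0,12],[8,0],[32,12],[38,0]]
[[0,12],[8,0],[13,11],[16,0],[32,12],[38,0]]
[[0,12],[8,0],[13,11],[16,0],[22,12],[27,0],[32,12],[38,0]]
[[0,12],[8,0],[10,12],[14,11],[16,0],[22,12],[27,0],[32,12],[38,0]]
[[0,12],[8,0],[10,12],[14,11],[16,0],[22,12],[27,0],[32,12],[41,0]]
[[0,12],[8,0],[10,12],[14,11],[16,0],[22,12],[27,0],[32,12],[38,19],[40,12],[41,0]]
[[0,12],[8,0],[10,12],[14,11],[16,0],[22,12],[27,19],[31,0],[32,12],[38,19],[40,12],[41,0]]
[[0,12],[8,0],[10,12],[14,11],[16,0],[22,12],[27,19],[31,0],[32,12],[38,19],[40,12],[41,9],[50,0]]
[[0,12],[8,0],[10,12],[14,11],[16,0],[22,12],[27,19],[31,0],[32,12],[38,19],[40,12],[41,9],[50,0]]
[[0,12],[8,0],[10,12],[14,11],[16,7],[22,12],[27,19],[31,0],[32,12],[38,19],[40,12],[41,9],[50,0]]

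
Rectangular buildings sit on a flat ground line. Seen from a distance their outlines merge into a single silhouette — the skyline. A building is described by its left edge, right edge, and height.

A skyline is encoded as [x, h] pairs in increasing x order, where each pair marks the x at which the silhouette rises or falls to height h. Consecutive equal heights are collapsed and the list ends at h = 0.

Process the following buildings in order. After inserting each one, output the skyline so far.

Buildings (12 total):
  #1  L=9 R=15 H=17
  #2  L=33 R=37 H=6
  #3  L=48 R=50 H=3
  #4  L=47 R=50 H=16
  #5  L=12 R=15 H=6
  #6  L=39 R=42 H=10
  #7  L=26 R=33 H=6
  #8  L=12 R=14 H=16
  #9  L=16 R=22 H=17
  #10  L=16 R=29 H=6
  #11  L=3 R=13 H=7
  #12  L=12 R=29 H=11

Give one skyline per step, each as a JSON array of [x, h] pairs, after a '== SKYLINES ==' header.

== SKYLINES ==
[[9,17],[15,0]]
[[9,17],[15,0],[33,6],[37,0]]
[[9,17],[15,0],[33,6],[37,0],[48,3],[50,0]]
[[9,17],[15,0],[33,6],[37,0],[47,16],[50,0]]
[[9,17],[15,0],[33,6],[37,0],[47,16],[50,0]]
[[9,17],[15,0],[33,6],[37,0],[39,10],[42,0],[47,16],[50,0]]
[[9,17],[15,0],[26,6],[37,0],[39,10],[42,0],[47,16],[50,0]]
[[9,17],[15,0],[26,6],[37,0],[39,10],[42,0],[47,16],[50,0]]
[[9,17],[15,0],[16,17],[22,0],[26,6],[37,0],[39,10],[42,0],[47,16],[50,0]]
[[9,17],[15,0],[16,17],[22,6],[37,0],[39,10],[42,0],[47,16],[50,0]]
[[3,7],[9,17],[15,0],[16,17],[22,6],[37,0],[39,10],[42,0],[47,16],[50,0]]
[[3,7],[9,17],[15,11],[16,17],[22,11],[29,6],[37,0],[39,10],[42,0],[47,16],[50,0]]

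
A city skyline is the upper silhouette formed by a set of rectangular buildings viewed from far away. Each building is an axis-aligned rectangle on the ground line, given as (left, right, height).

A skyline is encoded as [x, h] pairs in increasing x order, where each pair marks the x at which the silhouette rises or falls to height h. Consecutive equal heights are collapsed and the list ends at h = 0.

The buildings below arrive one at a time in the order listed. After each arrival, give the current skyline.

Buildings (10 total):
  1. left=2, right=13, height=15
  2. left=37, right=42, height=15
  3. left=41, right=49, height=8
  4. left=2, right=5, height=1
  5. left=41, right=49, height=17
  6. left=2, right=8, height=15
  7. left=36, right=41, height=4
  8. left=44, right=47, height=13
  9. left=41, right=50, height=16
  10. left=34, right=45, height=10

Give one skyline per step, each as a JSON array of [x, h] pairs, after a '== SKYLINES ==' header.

== SKYLINES ==
[[2,15],[13,0]]
[[2,15],[13,0],[37,15],[42,0]]
[[2,15],[13,0],[37,15],[42,8],[49,0]]
[[2,15],[13,0],[37,15],[42,8],[49,0]]
[[2,15],[13,0],[37,15],[41,17],[49,0]]
[[2,15],[13,0],[37,15],[41,17],[49,0]]
[[2,15],[13,0],[36,4],[37,15],[41,17],[49,0]]
[[2,15],[13,0],[36,4],[37,15],[41,17],[49,0]]
[[2,15],[13,0],[36,4],[37,15],[41,17],[49,16],[50,0]]
[[2,15],[13,0],[34,10],[37,15],[41,17],[49,16],[50,0]]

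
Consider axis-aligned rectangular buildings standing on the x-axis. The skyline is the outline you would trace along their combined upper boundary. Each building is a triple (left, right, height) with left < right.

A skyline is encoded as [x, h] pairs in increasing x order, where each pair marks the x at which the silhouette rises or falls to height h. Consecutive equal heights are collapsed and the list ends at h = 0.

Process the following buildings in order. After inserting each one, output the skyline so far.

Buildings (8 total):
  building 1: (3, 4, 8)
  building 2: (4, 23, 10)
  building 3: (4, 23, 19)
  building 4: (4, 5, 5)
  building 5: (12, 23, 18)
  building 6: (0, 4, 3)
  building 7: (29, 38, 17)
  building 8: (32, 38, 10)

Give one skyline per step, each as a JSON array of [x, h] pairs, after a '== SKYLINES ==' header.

== SKYLINES ==
[[3,8],[4,0]]
[[3,8],[4,10],[23,0]]
[[3,8],[4,19],[23,0]]
[[3,8],[4,19],[23,0]]
[[3,8],[4,19],[23,0]]
[[0,3],[3,8],[4,19],[23,0]]
[[0,3],[3,8],[4,19],[23,0],[29,17],[38,0]]
[[0,3],[3,8],[4,19],[23,0],[29,17],[38,0]]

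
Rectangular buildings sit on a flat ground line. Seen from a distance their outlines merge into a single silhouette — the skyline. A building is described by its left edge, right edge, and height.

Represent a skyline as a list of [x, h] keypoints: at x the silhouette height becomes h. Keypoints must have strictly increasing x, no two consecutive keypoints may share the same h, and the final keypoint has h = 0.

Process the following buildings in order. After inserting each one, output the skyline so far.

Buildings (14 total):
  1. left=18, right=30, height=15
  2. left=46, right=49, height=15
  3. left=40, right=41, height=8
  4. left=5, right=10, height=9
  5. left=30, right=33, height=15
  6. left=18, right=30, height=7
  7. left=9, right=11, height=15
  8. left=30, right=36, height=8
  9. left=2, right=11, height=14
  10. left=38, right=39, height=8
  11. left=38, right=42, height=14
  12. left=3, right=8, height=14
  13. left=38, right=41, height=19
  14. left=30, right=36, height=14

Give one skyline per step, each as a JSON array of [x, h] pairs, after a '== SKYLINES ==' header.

== SKYLINES ==
[[18,15],[30,0]]
[[18,15],[30,0],[46,15],[49,0]]
[[18,15],[30,0],[40,8],[41,0],[46,15],[49,0]]
[[5,9],[10,0],[18,15],[30,0],[40,8],[41,0],[46,15],[49,0]]
[[5,9],[10,0],[18,15],[33,0],[40,8],[41,0],[46,15],[49,0]]
[[5,9],[10,0],[18,15],[33,0],[40,8],[41,0],[46,15],[49,0]]
[[5,9],[9,15],[11,0],[18,15],[33,0],[40,8],[41,0],[46,15],[49,0]]
[[5,9],[9,15],[11,0],[18,15],[33,8],[36,0],[40,8],[41,0],[46,15],[49,0]]
[[2,14],[9,15],[11,0],[18,15],[33,8],[36,0],[40,8],[41,0],[46,15],[49,0]]
[[2,14],[9,15],[11,0],[18,15],[33,8],[36,0],[38,8],[39,0],[40,8],[41,0],[46,15],[49,0]]
[[2,14],[9,15],[11,0],[18,15],[33,8],[36,0],[38,14],[42,0],[46,15],[49,0]]
[[2,14],[9,15],[11,0],[18,15],[33,8],[36,0],[38,14],[42,0],[46,15],[49,0]]
[[2,14],[9,15],[11,0],[18,15],[33,8],[36,0],[38,19],[41,14],[42,0],[46,15],[49,0]]
[[2,14],[9,15],[11,0],[18,15],[33,14],[36,0],[38,19],[41,14],[42,0],[46,15],[49,0]]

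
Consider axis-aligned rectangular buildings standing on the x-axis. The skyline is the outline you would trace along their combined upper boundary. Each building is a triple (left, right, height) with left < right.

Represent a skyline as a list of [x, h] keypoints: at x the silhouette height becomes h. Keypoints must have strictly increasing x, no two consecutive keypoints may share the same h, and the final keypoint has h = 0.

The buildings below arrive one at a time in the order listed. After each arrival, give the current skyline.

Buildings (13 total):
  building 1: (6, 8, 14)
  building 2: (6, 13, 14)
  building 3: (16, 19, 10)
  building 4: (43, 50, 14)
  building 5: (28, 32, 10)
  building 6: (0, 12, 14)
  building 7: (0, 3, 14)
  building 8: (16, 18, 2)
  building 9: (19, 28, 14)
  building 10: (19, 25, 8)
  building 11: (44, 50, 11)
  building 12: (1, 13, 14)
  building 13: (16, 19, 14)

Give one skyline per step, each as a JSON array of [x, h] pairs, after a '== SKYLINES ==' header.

== SKYLINES ==
[[6,14],[8,0]]
[[6,14],[13,0]]
[[6,14],[13,0],[16,10],[19,0]]
[[6,14],[13,0],[16,10],[19,0],[43,14],[50,0]]
[[6,14],[13,0],[16,10],[19,0],[28,10],[32,0],[43,14],[50,0]]
[[0,14],[13,0],[16,10],[19,0],[28,10],[32,0],[43,14],[50,0]]
[[0,14],[13,0],[16,10],[19,0],[28,10],[32,0],[43,14],[50,0]]
[[0,14],[13,0],[16,10],[19,0],[28,10],[32,0],[43,14],[50,0]]
[[0,14],[13,0],[16,10],[19,14],[28,10],[32,0],[43,14],[50,0]]
[[0,14],[13,0],[16,10],[19,14],[28,10],[32,0],[43,14],[50,0]]
[[0,14],[13,0],[16,10],[19,14],[28,10],[32,0],[43,14],[50,0]]
[[0,14],[13,0],[16,10],[19,14],[28,10],[32,0],[43,14],[50,0]]
[[0,14],[13,0],[16,14],[28,10],[32,0],[43,14],[50,0]]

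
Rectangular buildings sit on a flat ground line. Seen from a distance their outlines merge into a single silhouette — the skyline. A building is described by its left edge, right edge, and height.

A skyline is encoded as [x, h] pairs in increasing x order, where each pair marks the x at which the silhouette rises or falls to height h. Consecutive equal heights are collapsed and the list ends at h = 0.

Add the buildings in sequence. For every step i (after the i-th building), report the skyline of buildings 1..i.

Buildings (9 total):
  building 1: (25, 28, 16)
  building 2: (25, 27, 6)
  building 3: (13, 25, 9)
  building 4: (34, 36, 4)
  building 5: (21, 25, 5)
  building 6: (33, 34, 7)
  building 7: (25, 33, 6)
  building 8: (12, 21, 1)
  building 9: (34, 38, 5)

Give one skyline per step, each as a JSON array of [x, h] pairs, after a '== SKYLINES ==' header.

== SKYLINES ==
[[25,16],[28,0]]
[[25,16],[28,0]]
[[13,9],[25,16],[28,0]]
[[13,9],[25,16],[28,0],[34,4],[36,0]]
[[13,9],[25,16],[28,0],[34,4],[36,0]]
[[13,9],[25,16],[28,0],[33,7],[34,4],[36,0]]
[[13,9],[25,16],[28,6],[33,7],[34,4],[36,0]]
[[12,1],[13,9],[25,16],[28,6],[33,7],[34,4],[36,0]]
[[12,1],[13,9],[25,16],[28,6],[33,7],[34,5],[38,0]]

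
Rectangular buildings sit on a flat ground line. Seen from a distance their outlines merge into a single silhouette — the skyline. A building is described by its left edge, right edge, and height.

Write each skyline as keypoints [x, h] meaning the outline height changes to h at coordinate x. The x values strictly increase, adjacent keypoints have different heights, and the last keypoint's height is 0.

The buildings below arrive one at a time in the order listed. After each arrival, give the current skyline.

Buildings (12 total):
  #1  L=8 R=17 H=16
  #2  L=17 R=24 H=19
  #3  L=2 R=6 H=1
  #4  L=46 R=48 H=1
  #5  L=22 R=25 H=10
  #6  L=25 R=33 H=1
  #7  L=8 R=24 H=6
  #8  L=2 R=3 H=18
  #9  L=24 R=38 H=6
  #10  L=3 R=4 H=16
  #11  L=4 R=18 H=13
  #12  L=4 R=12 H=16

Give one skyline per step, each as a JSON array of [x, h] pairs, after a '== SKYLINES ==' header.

== SKYLINES ==
[[8,16],[17,0]]
[[8,16],[17,19],[24,0]]
[[2,1],[6,0],[8,16],[17,19],[24,0]]
[[2,1],[6,0],[8,16],[17,19],[24,0],[46,1],[48,0]]
[[2,1],[6,0],[8,16],[17,19],[24,10],[25,0],[46,1],[48,0]]
[[2,1],[6,0],[8,16],[17,19],[24,10],[25,1],[33,0],[46,1],[48,0]]
[[2,1],[6,0],[8,16],[17,19],[24,10],[25,1],[33,0],[46,1],[48,0]]
[[2,18],[3,1],[6,0],[8,16],[17,19],[24,10],[25,1],[33,0],[46,1],[48,0]]
[[2,18],[3,1],[6,0],[8,16],[17,19],[24,10],[25,6],[38,0],[46,1],[48,0]]
[[2,18],[3,16],[4,1],[6,0],[8,16],[17,19],[24,10],[25,6],[38,0],[46,1],[48,0]]
[[2,18],[3,16],[4,13],[8,16],[17,19],[24,10],[25,6],[38,0],[46,1],[48,0]]
[[2,18],[3,16],[17,19],[24,10],[25,6],[38,0],[46,1],[48,0]]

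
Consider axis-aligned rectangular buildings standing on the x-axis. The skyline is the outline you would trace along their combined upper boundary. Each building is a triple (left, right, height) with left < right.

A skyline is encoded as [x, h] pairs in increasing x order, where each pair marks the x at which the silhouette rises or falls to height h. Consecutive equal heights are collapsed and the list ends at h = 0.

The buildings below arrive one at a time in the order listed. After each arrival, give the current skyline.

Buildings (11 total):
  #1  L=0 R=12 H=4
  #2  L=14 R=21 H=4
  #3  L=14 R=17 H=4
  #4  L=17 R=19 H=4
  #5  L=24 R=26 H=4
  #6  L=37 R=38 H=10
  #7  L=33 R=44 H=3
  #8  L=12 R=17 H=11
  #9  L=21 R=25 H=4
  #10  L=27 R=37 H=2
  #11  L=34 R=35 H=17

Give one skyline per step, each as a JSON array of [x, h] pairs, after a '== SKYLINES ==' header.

== SKYLINES ==
[[0,4],[12,0]]
[[0,4],[12,0],[14,4],[21,0]]
[[0,4],[12,0],[14,4],[21,0]]
[[0,4],[12,0],[14,4],[21,0]]
[[0,4],[12,0],[14,4],[21,0],[24,4],[26,0]]
[[0,4],[12,0],[14,4],[21,0],[24,4],[26,0],[37,10],[38,0]]
[[0,4],[12,0],[14,4],[21,0],[24,4],[26,0],[33,3],[37,10],[38,3],[44,0]]
[[0,4],[12,11],[17,4],[21,0],[24,4],[26,0],[33,3],[37,10],[38,3],[44,0]]
[[0,4],[12,11],[17,4],[26,0],[33,3],[37,10],[38,3],[44,0]]
[[0,4],[12,11],[17,4],[26,0],[27,2],[33,3],[37,10],[38,3],[44,0]]
[[0,4],[12,11],[17,4],[26,0],[27,2],[33,3],[34,17],[35,3],[37,10],[38,3],[44,0]]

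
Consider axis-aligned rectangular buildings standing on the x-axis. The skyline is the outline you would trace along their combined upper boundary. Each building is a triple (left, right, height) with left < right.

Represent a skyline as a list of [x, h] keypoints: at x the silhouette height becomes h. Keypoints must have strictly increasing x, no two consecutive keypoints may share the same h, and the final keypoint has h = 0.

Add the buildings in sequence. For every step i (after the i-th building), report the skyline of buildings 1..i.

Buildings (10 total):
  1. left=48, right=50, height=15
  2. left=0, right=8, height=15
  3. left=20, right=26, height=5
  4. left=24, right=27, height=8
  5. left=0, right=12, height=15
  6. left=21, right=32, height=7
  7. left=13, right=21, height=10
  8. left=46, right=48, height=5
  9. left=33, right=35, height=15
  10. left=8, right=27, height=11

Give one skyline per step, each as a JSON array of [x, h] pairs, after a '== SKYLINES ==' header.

== SKYLINES ==
[[48,15],[50,0]]
[[0,15],[8,0],[48,15],[50,0]]
[[0,15],[8,0],[20,5],[26,0],[48,15],[50,0]]
[[0,15],[8,0],[20,5],[24,8],[27,0],[48,15],[50,0]]
[[0,15],[12,0],[20,5],[24,8],[27,0],[48,15],[50,0]]
[[0,15],[12,0],[20,5],[21,7],[24,8],[27,7],[32,0],[48,15],[50,0]]
[[0,15],[12,0],[13,10],[21,7],[24,8],[27,7],[32,0],[48,15],[50,0]]
[[0,15],[12,0],[13,10],[21,7],[24,8],[27,7],[32,0],[46,5],[48,15],[50,0]]
[[0,15],[12,0],[13,10],[21,7],[24,8],[27,7],[32,0],[33,15],[35,0],[46,5],[48,15],[50,0]]
[[0,15],[12,11],[27,7],[32,0],[33,15],[35,0],[46,5],[48,15],[50,0]]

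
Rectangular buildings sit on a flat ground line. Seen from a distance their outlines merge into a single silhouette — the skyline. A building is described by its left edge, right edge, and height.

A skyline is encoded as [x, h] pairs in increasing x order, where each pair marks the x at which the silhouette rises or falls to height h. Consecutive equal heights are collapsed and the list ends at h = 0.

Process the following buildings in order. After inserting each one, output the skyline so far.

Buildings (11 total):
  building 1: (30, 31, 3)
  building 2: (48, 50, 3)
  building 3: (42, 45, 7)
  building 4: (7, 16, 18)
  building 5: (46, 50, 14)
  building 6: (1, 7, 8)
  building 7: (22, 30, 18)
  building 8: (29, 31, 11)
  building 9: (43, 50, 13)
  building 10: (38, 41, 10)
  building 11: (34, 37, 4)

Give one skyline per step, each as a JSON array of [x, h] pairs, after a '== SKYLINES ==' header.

== SKYLINES ==
[[30,3],[31,0]]
[[30,3],[31,0],[48,3],[50,0]]
[[30,3],[31,0],[42,7],[45,0],[48,3],[50,0]]
[[7,18],[16,0],[30,3],[31,0],[42,7],[45,0],[48,3],[50,0]]
[[7,18],[16,0],[30,3],[31,0],[42,7],[45,0],[46,14],[50,0]]
[[1,8],[7,18],[16,0],[30,3],[31,0],[42,7],[45,0],[46,14],[50,0]]
[[1,8],[7,18],[16,0],[22,18],[30,3],[31,0],[42,7],[45,0],[46,14],[50,0]]
[[1,8],[7,18],[16,0],[22,18],[30,11],[31,0],[42,7],[45,0],[46,14],[50,0]]
[[1,8],[7,18],[16,0],[22,18],[30,11],[31,0],[42,7],[43,13],[46,14],[50,0]]
[[1,8],[7,18],[16,0],[22,18],[30,11],[31,0],[38,10],[41,0],[42,7],[43,13],[46,14],[50,0]]
[[1,8],[7,18],[16,0],[22,18],[30,11],[31,0],[34,4],[37,0],[38,10],[41,0],[42,7],[43,13],[46,14],[50,0]]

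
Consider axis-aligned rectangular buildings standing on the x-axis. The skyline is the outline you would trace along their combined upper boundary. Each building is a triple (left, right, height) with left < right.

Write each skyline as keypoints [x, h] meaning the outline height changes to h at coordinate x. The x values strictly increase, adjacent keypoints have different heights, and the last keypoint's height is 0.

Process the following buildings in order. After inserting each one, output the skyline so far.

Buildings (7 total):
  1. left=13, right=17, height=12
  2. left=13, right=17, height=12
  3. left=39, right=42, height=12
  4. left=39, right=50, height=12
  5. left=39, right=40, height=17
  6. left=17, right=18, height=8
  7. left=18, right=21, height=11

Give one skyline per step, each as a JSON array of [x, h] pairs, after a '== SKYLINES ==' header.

== SKYLINES ==
[[13,12],[17,0]]
[[13,12],[17,0]]
[[13,12],[17,0],[39,12],[42,0]]
[[13,12],[17,0],[39,12],[50,0]]
[[13,12],[17,0],[39,17],[40,12],[50,0]]
[[13,12],[17,8],[18,0],[39,17],[40,12],[50,0]]
[[13,12],[17,8],[18,11],[21,0],[39,17],[40,12],[50,0]]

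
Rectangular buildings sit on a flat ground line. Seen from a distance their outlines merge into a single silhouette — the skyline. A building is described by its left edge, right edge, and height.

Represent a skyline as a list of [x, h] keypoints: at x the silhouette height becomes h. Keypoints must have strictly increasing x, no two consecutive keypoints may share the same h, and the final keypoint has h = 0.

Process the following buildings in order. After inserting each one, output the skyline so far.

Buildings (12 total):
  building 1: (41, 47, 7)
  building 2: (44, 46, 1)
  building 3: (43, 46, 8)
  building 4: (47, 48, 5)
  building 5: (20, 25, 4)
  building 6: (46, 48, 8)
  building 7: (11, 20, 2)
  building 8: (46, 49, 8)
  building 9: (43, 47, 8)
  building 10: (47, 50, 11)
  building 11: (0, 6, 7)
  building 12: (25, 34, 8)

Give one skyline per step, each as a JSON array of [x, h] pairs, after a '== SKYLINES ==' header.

== SKYLINES ==
[[41,7],[47,0]]
[[41,7],[47,0]]
[[41,7],[43,8],[46,7],[47,0]]
[[41,7],[43,8],[46,7],[47,5],[48,0]]
[[20,4],[25,0],[41,7],[43,8],[46,7],[47,5],[48,0]]
[[20,4],[25,0],[41,7],[43,8],[48,0]]
[[11,2],[20,4],[25,0],[41,7],[43,8],[48,0]]
[[11,2],[20,4],[25,0],[41,7],[43,8],[49,0]]
[[11,2],[20,4],[25,0],[41,7],[43,8],[49,0]]
[[11,2],[20,4],[25,0],[41,7],[43,8],[47,11],[50,0]]
[[0,7],[6,0],[11,2],[20,4],[25,0],[41,7],[43,8],[47,11],[50,0]]
[[0,7],[6,0],[11,2],[20,4],[25,8],[34,0],[41,7],[43,8],[47,11],[50,0]]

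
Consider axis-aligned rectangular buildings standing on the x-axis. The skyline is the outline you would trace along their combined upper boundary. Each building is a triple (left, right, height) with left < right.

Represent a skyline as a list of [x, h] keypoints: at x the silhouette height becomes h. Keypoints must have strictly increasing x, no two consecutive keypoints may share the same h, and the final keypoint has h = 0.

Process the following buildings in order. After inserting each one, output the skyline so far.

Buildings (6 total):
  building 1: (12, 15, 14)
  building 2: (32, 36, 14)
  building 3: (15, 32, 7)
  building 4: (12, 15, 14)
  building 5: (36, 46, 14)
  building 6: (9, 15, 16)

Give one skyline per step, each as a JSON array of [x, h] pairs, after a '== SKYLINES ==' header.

== SKYLINES ==
[[12,14],[15,0]]
[[12,14],[15,0],[32,14],[36,0]]
[[12,14],[15,7],[32,14],[36,0]]
[[12,14],[15,7],[32,14],[36,0]]
[[12,14],[15,7],[32,14],[46,0]]
[[9,16],[15,7],[32,14],[46,0]]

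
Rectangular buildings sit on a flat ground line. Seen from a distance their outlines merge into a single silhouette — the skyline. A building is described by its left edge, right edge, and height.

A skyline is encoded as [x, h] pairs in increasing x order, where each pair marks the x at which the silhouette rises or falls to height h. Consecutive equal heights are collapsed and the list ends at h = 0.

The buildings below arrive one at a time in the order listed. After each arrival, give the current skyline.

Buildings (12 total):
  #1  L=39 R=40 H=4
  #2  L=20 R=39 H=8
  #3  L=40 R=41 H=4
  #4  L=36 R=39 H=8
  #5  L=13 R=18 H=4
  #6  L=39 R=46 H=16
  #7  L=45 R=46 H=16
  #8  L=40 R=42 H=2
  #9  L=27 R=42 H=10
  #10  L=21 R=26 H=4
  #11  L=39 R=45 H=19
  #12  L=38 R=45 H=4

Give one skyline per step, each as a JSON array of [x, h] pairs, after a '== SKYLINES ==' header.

== SKYLINES ==
[[39,4],[40,0]]
[[20,8],[39,4],[40,0]]
[[20,8],[39,4],[41,0]]
[[20,8],[39,4],[41,0]]
[[13,4],[18,0],[20,8],[39,4],[41,0]]
[[13,4],[18,0],[20,8],[39,16],[46,0]]
[[13,4],[18,0],[20,8],[39,16],[46,0]]
[[13,4],[18,0],[20,8],[39,16],[46,0]]
[[13,4],[18,0],[20,8],[27,10],[39,16],[46,0]]
[[13,4],[18,0],[20,8],[27,10],[39,16],[46,0]]
[[13,4],[18,0],[20,8],[27,10],[39,19],[45,16],[46,0]]
[[13,4],[18,0],[20,8],[27,10],[39,19],[45,16],[46,0]]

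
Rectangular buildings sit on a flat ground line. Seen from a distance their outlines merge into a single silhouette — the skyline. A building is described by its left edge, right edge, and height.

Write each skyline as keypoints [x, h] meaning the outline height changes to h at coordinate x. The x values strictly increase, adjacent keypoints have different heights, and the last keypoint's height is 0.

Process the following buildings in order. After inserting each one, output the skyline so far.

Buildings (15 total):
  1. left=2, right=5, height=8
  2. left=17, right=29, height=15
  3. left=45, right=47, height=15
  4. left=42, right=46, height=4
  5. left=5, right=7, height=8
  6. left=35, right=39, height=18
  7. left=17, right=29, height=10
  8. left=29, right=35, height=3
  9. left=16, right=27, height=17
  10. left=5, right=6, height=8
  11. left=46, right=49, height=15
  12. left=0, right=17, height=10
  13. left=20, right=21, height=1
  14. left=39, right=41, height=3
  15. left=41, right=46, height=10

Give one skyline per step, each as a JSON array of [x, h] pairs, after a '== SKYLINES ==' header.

== SKYLINES ==
[[2,8],[5,0]]
[[2,8],[5,0],[17,15],[29,0]]
[[2,8],[5,0],[17,15],[29,0],[45,15],[47,0]]
[[2,8],[5,0],[17,15],[29,0],[42,4],[45,15],[47,0]]
[[2,8],[7,0],[17,15],[29,0],[42,4],[45,15],[47,0]]
[[2,8],[7,0],[17,15],[29,0],[35,18],[39,0],[42,4],[45,15],[47,0]]
[[2,8],[7,0],[17,15],[29,0],[35,18],[39,0],[42,4],[45,15],[47,0]]
[[2,8],[7,0],[17,15],[29,3],[35,18],[39,0],[42,4],[45,15],[47,0]]
[[2,8],[7,0],[16,17],[27,15],[29,3],[35,18],[39,0],[42,4],[45,15],[47,0]]
[[2,8],[7,0],[16,17],[27,15],[29,3],[35,18],[39,0],[42,4],[45,15],[47,0]]
[[2,8],[7,0],[16,17],[27,15],[29,3],[35,18],[39,0],[42,4],[45,15],[49,0]]
[[0,10],[16,17],[27,15],[29,3],[35,18],[39,0],[42,4],[45,15],[49,0]]
[[0,10],[16,17],[27,15],[29,3],[35,18],[39,0],[42,4],[45,15],[49,0]]
[[0,10],[16,17],[27,15],[29,3],[35,18],[39,3],[41,0],[42,4],[45,15],[49,0]]
[[0,10],[16,17],[27,15],[29,3],[35,18],[39,3],[41,10],[45,15],[49,0]]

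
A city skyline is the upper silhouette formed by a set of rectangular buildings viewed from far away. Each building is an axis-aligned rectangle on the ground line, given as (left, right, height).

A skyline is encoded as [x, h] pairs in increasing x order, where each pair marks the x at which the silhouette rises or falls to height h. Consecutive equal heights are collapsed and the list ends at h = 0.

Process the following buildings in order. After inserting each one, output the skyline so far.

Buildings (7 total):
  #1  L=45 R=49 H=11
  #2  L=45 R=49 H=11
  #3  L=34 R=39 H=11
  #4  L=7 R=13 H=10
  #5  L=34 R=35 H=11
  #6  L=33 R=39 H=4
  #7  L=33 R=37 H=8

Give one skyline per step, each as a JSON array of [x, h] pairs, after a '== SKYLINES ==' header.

== SKYLINES ==
[[45,11],[49,0]]
[[45,11],[49,0]]
[[34,11],[39,0],[45,11],[49,0]]
[[7,10],[13,0],[34,11],[39,0],[45,11],[49,0]]
[[7,10],[13,0],[34,11],[39,0],[45,11],[49,0]]
[[7,10],[13,0],[33,4],[34,11],[39,0],[45,11],[49,0]]
[[7,10],[13,0],[33,8],[34,11],[39,0],[45,11],[49,0]]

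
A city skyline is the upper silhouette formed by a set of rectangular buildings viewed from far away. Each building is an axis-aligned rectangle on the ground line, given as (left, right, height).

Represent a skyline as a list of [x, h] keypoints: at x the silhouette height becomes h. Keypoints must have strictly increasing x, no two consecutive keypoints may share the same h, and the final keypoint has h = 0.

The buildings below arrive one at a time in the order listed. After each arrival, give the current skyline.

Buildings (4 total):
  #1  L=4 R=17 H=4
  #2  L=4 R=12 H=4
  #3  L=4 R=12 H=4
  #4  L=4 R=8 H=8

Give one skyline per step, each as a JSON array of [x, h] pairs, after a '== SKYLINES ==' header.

== SKYLINES ==
[[4,4],[17,0]]
[[4,4],[17,0]]
[[4,4],[17,0]]
[[4,8],[8,4],[17,0]]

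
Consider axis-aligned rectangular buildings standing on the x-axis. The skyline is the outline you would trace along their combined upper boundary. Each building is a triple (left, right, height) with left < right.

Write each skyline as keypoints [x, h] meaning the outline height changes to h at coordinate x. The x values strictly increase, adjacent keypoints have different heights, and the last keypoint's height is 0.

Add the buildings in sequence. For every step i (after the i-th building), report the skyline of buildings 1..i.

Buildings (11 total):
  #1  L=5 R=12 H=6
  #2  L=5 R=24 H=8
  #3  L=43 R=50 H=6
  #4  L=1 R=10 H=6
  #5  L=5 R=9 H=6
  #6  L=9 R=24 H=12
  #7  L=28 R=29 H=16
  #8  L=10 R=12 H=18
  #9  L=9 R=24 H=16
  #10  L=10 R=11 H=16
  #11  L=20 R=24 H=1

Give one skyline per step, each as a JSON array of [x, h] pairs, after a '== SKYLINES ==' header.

== SKYLINES ==
[[5,6],[12,0]]
[[5,8],[24,0]]
[[5,8],[24,0],[43,6],[50,0]]
[[1,6],[5,8],[24,0],[43,6],[50,0]]
[[1,6],[5,8],[24,0],[43,6],[50,0]]
[[1,6],[5,8],[9,12],[24,0],[43,6],[50,0]]
[[1,6],[5,8],[9,12],[24,0],[28,16],[29,0],[43,6],[50,0]]
[[1,6],[5,8],[9,12],[10,18],[12,12],[24,0],[28,16],[29,0],[43,6],[50,0]]
[[1,6],[5,8],[9,16],[10,18],[12,16],[24,0],[28,16],[29,0],[43,6],[50,0]]
[[1,6],[5,8],[9,16],[10,18],[12,16],[24,0],[28,16],[29,0],[43,6],[50,0]]
[[1,6],[5,8],[9,16],[10,18],[12,16],[24,0],[28,16],[29,0],[43,6],[50,0]]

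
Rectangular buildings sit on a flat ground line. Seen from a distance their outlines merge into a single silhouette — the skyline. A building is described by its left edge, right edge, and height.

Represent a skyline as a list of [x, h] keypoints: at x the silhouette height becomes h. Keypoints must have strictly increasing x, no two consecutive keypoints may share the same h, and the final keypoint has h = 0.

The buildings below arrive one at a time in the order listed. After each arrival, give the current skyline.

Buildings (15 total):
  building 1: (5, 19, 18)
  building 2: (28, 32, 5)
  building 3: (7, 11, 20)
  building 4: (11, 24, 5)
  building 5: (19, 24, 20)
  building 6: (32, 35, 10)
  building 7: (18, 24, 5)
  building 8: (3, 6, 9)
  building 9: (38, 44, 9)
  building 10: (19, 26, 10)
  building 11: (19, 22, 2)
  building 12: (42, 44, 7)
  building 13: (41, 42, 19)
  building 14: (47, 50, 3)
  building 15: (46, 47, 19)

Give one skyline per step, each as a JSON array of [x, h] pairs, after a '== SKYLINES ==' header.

== SKYLINES ==
[[5,18],[19,0]]
[[5,18],[19,0],[28,5],[32,0]]
[[5,18],[7,20],[11,18],[19,0],[28,5],[32,0]]
[[5,18],[7,20],[11,18],[19,5],[24,0],[28,5],[32,0]]
[[5,18],[7,20],[11,18],[19,20],[24,0],[28,5],[32,0]]
[[5,18],[7,20],[11,18],[19,20],[24,0],[28,5],[32,10],[35,0]]
[[5,18],[7,20],[11,18],[19,20],[24,0],[28,5],[32,10],[35,0]]
[[3,9],[5,18],[7,20],[11,18],[19,20],[24,0],[28,5],[32,10],[35,0]]
[[3,9],[5,18],[7,20],[11,18],[19,20],[24,0],[28,5],[32,10],[35,0],[38,9],[44,0]]
[[3,9],[5,18],[7,20],[11,18],[19,20],[24,10],[26,0],[28,5],[32,10],[35,0],[38,9],[44,0]]
[[3,9],[5,18],[7,20],[11,18],[19,20],[24,10],[26,0],[28,5],[32,10],[35,0],[38,9],[44,0]]
[[3,9],[5,18],[7,20],[11,18],[19,20],[24,10],[26,0],[28,5],[32,10],[35,0],[38,9],[44,0]]
[[3,9],[5,18],[7,20],[11,18],[19,20],[24,10],[26,0],[28,5],[32,10],[35,0],[38,9],[41,19],[42,9],[44,0]]
[[3,9],[5,18],[7,20],[11,18],[19,20],[24,10],[26,0],[28,5],[32,10],[35,0],[38,9],[41,19],[42,9],[44,0],[47,3],[50,0]]
[[3,9],[5,18],[7,20],[11,18],[19,20],[24,10],[26,0],[28,5],[32,10],[35,0],[38,9],[41,19],[42,9],[44,0],[46,19],[47,3],[50,0]]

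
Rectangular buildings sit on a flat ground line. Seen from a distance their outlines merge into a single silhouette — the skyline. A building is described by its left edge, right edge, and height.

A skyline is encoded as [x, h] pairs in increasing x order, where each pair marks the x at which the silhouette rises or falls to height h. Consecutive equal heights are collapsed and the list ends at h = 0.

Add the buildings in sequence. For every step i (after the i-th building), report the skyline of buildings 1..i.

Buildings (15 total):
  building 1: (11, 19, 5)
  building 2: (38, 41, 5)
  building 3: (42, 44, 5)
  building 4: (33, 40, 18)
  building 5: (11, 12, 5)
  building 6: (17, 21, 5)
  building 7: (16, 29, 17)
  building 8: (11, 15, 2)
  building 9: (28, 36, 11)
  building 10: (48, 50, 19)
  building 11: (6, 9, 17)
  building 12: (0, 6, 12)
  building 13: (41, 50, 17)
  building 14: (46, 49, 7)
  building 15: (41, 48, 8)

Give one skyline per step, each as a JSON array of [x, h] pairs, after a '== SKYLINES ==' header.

== SKYLINES ==
[[11,5],[19,0]]
[[11,5],[19,0],[38,5],[41,0]]
[[11,5],[19,0],[38,5],[41,0],[42,5],[44,0]]
[[11,5],[19,0],[33,18],[40,5],[41,0],[42,5],[44,0]]
[[11,5],[19,0],[33,18],[40,5],[41,0],[42,5],[44,0]]
[[11,5],[21,0],[33,18],[40,5],[41,0],[42,5],[44,0]]
[[11,5],[16,17],[29,0],[33,18],[40,5],[41,0],[42,5],[44,0]]
[[11,5],[16,17],[29,0],[33,18],[40,5],[41,0],[42,5],[44,0]]
[[11,5],[16,17],[29,11],[33,18],[40,5],[41,0],[42,5],[44,0]]
[[11,5],[16,17],[29,11],[33,18],[40,5],[41,0],[42,5],[44,0],[48,19],[50,0]]
[[6,17],[9,0],[11,5],[16,17],[29,11],[33,18],[40,5],[41,0],[42,5],[44,0],[48,19],[50,0]]
[[0,12],[6,17],[9,0],[11,5],[16,17],[29,11],[33,18],[40,5],[41,0],[42,5],[44,0],[48,19],[50,0]]
[[0,12],[6,17],[9,0],[11,5],[16,17],[29,11],[33,18],[40,5],[41,17],[48,19],[50,0]]
[[0,12],[6,17],[9,0],[11,5],[16,17],[29,11],[33,18],[40,5],[41,17],[48,19],[50,0]]
[[0,12],[6,17],[9,0],[11,5],[16,17],[29,11],[33,18],[40,5],[41,17],[48,19],[50,0]]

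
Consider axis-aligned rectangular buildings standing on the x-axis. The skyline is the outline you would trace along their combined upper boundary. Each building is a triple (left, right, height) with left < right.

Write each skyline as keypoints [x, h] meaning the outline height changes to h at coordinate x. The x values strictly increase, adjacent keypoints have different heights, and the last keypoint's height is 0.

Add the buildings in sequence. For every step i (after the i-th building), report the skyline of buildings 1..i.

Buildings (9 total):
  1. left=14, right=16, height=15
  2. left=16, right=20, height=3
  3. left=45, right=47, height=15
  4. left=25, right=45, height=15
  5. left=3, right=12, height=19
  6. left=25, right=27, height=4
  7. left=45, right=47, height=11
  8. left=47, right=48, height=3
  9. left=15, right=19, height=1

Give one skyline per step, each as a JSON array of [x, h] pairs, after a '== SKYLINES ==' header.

== SKYLINES ==
[[14,15],[16,0]]
[[14,15],[16,3],[20,0]]
[[14,15],[16,3],[20,0],[45,15],[47,0]]
[[14,15],[16,3],[20,0],[25,15],[47,0]]
[[3,19],[12,0],[14,15],[16,3],[20,0],[25,15],[47,0]]
[[3,19],[12,0],[14,15],[16,3],[20,0],[25,15],[47,0]]
[[3,19],[12,0],[14,15],[16,3],[20,0],[25,15],[47,0]]
[[3,19],[12,0],[14,15],[16,3],[20,0],[25,15],[47,3],[48,0]]
[[3,19],[12,0],[14,15],[16,3],[20,0],[25,15],[47,3],[48,0]]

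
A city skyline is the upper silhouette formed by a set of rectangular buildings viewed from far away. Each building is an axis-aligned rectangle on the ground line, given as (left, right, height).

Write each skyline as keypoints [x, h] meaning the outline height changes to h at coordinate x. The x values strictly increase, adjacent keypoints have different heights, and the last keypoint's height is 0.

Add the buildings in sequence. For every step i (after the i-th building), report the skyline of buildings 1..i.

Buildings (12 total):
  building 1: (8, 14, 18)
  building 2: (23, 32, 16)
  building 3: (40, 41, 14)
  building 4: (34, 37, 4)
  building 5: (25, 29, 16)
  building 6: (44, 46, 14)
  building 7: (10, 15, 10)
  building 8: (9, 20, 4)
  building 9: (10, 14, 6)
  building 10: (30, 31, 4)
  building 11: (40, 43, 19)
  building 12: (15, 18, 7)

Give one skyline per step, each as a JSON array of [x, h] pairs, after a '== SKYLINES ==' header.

== SKYLINES ==
[[8,18],[14,0]]
[[8,18],[14,0],[23,16],[32,0]]
[[8,18],[14,0],[23,16],[32,0],[40,14],[41,0]]
[[8,18],[14,0],[23,16],[32,0],[34,4],[37,0],[40,14],[41,0]]
[[8,18],[14,0],[23,16],[32,0],[34,4],[37,0],[40,14],[41,0]]
[[8,18],[14,0],[23,16],[32,0],[34,4],[37,0],[40,14],[41,0],[44,14],[46,0]]
[[8,18],[14,10],[15,0],[23,16],[32,0],[34,4],[37,0],[40,14],[41,0],[44,14],[46,0]]
[[8,18],[14,10],[15,4],[20,0],[23,16],[32,0],[34,4],[37,0],[40,14],[41,0],[44,14],[46,0]]
[[8,18],[14,10],[15,4],[20,0],[23,16],[32,0],[34,4],[37,0],[40,14],[41,0],[44,14],[46,0]]
[[8,18],[14,10],[15,4],[20,0],[23,16],[32,0],[34,4],[37,0],[40,14],[41,0],[44,14],[46,0]]
[[8,18],[14,10],[15,4],[20,0],[23,16],[32,0],[34,4],[37,0],[40,19],[43,0],[44,14],[46,0]]
[[8,18],[14,10],[15,7],[18,4],[20,0],[23,16],[32,0],[34,4],[37,0],[40,19],[43,0],[44,14],[46,0]]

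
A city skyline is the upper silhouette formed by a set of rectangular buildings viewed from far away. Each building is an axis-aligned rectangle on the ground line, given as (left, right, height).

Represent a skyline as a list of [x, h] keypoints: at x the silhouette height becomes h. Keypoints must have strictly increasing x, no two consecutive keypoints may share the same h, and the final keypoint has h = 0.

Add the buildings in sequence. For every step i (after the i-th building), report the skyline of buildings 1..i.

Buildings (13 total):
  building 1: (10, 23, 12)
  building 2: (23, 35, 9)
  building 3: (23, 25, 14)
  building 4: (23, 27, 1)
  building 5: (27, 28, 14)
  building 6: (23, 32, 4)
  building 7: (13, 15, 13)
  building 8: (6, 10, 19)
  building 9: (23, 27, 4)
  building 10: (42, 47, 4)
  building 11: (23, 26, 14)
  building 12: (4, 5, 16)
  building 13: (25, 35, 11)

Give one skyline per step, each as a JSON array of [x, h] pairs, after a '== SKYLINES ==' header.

== SKYLINES ==
[[10,12],[23,0]]
[[10,12],[23,9],[35,0]]
[[10,12],[23,14],[25,9],[35,0]]
[[10,12],[23,14],[25,9],[35,0]]
[[10,12],[23,14],[25,9],[27,14],[28,9],[35,0]]
[[10,12],[23,14],[25,9],[27,14],[28,9],[35,0]]
[[10,12],[13,13],[15,12],[23,14],[25,9],[27,14],[28,9],[35,0]]
[[6,19],[10,12],[13,13],[15,12],[23,14],[25,9],[27,14],[28,9],[35,0]]
[[6,19],[10,12],[13,13],[15,12],[23,14],[25,9],[27,14],[28,9],[35,0]]
[[6,19],[10,12],[13,13],[15,12],[23,14],[25,9],[27,14],[28,9],[35,0],[42,4],[47,0]]
[[6,19],[10,12],[13,13],[15,12],[23,14],[26,9],[27,14],[28,9],[35,0],[42,4],[47,0]]
[[4,16],[5,0],[6,19],[10,12],[13,13],[15,12],[23,14],[26,9],[27,14],[28,9],[35,0],[42,4],[47,0]]
[[4,16],[5,0],[6,19],[10,12],[13,13],[15,12],[23,14],[26,11],[27,14],[28,11],[35,0],[42,4],[47,0]]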